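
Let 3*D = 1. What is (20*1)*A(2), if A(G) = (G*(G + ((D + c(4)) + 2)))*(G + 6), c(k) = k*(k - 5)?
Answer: 320/3 ≈ 106.67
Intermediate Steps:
D = ⅓ (D = (⅓)*1 = ⅓ ≈ 0.33333)
c(k) = k*(-5 + k)
A(G) = G*(6 + G)*(-5/3 + G) (A(G) = (G*(G + ((⅓ + 4*(-5 + 4)) + 2)))*(G + 6) = (G*(G + ((⅓ + 4*(-1)) + 2)))*(6 + G) = (G*(G + ((⅓ - 4) + 2)))*(6 + G) = (G*(G + (-11/3 + 2)))*(6 + G) = (G*(G - 5/3))*(6 + G) = (G*(-5/3 + G))*(6 + G) = G*(6 + G)*(-5/3 + G))
(20*1)*A(2) = (20*1)*((⅓)*2*(-30 + 3*2² + 13*2)) = 20*((⅓)*2*(-30 + 3*4 + 26)) = 20*((⅓)*2*(-30 + 12 + 26)) = 20*((⅓)*2*8) = 20*(16/3) = 320/3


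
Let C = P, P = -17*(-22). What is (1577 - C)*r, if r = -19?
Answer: -22857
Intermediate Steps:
P = 374
C = 374
(1577 - C)*r = (1577 - 1*374)*(-19) = (1577 - 374)*(-19) = 1203*(-19) = -22857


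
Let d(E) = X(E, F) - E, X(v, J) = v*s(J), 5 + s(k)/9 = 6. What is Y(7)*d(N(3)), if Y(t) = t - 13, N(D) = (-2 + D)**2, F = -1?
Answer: -48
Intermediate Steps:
s(k) = 9 (s(k) = -45 + 9*6 = -45 + 54 = 9)
X(v, J) = 9*v (X(v, J) = v*9 = 9*v)
Y(t) = -13 + t
d(E) = 8*E (d(E) = 9*E - E = 8*E)
Y(7)*d(N(3)) = (-13 + 7)*(8*(-2 + 3)**2) = -48*1**2 = -48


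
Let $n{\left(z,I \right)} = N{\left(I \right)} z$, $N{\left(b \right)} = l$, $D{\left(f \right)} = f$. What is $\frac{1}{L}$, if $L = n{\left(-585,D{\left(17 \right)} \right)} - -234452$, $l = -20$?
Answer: $\frac{1}{246152} \approx 4.0625 \cdot 10^{-6}$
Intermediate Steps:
$N{\left(b \right)} = -20$
$n{\left(z,I \right)} = - 20 z$
$L = 246152$ ($L = \left(-20\right) \left(-585\right) - -234452 = 11700 + 234452 = 246152$)
$\frac{1}{L} = \frac{1}{246152}$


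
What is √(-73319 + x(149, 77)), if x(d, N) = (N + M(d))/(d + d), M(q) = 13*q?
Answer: 2*I*√406901269/149 ≈ 270.76*I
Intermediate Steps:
x(d, N) = (N + 13*d)/(2*d) (x(d, N) = (N + 13*d)/(d + d) = (N + 13*d)/((2*d)) = (N + 13*d)*(1/(2*d)) = (N + 13*d)/(2*d))
√(-73319 + x(149, 77)) = √(-73319 + (½)*(77 + 13*149)/149) = √(-73319 + (½)*(1/149)*(77 + 1937)) = √(-73319 + (½)*(1/149)*2014) = √(-73319 + 1007/149) = √(-10923524/149) = 2*I*√406901269/149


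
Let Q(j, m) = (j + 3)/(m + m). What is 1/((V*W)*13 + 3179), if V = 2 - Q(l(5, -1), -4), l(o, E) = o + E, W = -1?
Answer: 8/25133 ≈ 0.00031831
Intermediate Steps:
l(o, E) = E + o
Q(j, m) = (3 + j)/(2*m) (Q(j, m) = (3 + j)/((2*m)) = (3 + j)*(1/(2*m)) = (3 + j)/(2*m))
V = 23/8 (V = 2 - (3 + (-1 + 5))/(2*(-4)) = 2 - (-1)*(3 + 4)/(2*4) = 2 - (-1)*7/(2*4) = 2 - 1*(-7/8) = 2 + 7/8 = 23/8 ≈ 2.8750)
1/((V*W)*13 + 3179) = 1/(((23/8)*(-1))*13 + 3179) = 1/(-23/8*13 + 3179) = 1/(-299/8 + 3179) = 1/(25133/8) = 8/25133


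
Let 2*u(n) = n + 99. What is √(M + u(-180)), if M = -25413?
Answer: I*√101814/2 ≈ 159.54*I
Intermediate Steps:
u(n) = 99/2 + n/2 (u(n) = (n + 99)/2 = (99 + n)/2 = 99/2 + n/2)
√(M + u(-180)) = √(-25413 + (99/2 + (½)*(-180))) = √(-25413 + (99/2 - 90)) = √(-25413 - 81/2) = √(-50907/2) = I*√101814/2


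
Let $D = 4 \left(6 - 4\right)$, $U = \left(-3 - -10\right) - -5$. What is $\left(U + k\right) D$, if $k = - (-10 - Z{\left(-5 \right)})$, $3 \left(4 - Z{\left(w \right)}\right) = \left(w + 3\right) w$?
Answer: $\frac{544}{3} \approx 181.33$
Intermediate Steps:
$U = 12$ ($U = \left(-3 + 10\right) + 5 = 7 + 5 = 12$)
$Z{\left(w \right)} = 4 - \frac{w \left(3 + w\right)}{3}$ ($Z{\left(w \right)} = 4 - \frac{\left(w + 3\right) w}{3} = 4 - \frac{\left(3 + w\right) w}{3} = 4 - \frac{w \left(3 + w\right)}{3}$)
$D = 8$ ($D = 4 \cdot 2 = 8$)
$k = \frac{32}{3}$ ($k = - (-10 - \left(4 - -5 - \frac{\left(-5\right)^{2}}{3}\right)) = - (-10 - \left(4 + 5 - \frac{25}{3}\right)) = - (-10 - \frac{2}{3}) = \left(-1\right) \left(- \frac{32}{3}\right) = \frac{32}{3} \approx 10.667$)
$\left(U + k\right) D = \left(12 + \frac{32}{3}\right) 8 = \frac{68}{3} \cdot 8 = \frac{544}{3}$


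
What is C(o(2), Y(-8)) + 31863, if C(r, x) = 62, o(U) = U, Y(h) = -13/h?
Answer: 31925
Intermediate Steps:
C(o(2), Y(-8)) + 31863 = 62 + 31863 = 31925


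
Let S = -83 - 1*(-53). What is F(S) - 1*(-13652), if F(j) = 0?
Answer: 13652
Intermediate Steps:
S = -30 (S = -83 + 53 = -30)
F(S) - 1*(-13652) = 0 - 1*(-13652) = 0 + 13652 = 13652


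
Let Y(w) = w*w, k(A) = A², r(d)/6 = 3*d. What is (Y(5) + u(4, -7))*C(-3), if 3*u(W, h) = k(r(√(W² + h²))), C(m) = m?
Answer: -21135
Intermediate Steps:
r(d) = 18*d (r(d) = 6*(3*d) = 18*d)
u(W, h) = 108*W² + 108*h² (u(W, h) = (18*√(W² + h²))²/3 = (324*W² + 324*h²)/3 = 108*W² + 108*h²)
Y(w) = w²
(Y(5) + u(4, -7))*C(-3) = (5² + (108*4² + 108*(-7)²))*(-3) = (25 + (108*16 + 108*49))*(-3) = (25 + (1728 + 5292))*(-3) = (25 + 7020)*(-3) = 7045*(-3) = -21135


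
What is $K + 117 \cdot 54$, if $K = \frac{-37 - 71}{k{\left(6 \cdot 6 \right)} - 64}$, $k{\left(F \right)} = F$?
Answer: $\frac{44253}{7} \approx 6321.9$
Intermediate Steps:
$K = \frac{27}{7}$ ($K = \frac{-37 - 71}{6 \cdot 6 - 64} = - \frac{108}{36 - 64} = - \frac{108}{-28} = \left(-108\right) \left(- \frac{1}{28}\right) = \frac{27}{7} \approx 3.8571$)
$K + 117 \cdot 54 = \frac{27}{7} + 117 \cdot 54 = \frac{27}{7} + 6318 = \frac{44253}{7}$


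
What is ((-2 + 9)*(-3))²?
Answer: 441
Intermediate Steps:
((-2 + 9)*(-3))² = (7*(-3))² = (-21)² = 441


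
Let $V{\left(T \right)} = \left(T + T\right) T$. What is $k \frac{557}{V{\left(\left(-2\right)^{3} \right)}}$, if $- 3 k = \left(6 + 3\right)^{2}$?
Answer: $- \frac{15039}{128} \approx -117.49$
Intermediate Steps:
$k = -27$ ($k = - \frac{\left(6 + 3\right)^{2}}{3} = - \frac{9^{2}}{3} = \left(- \frac{1}{3}\right) 81 = -27$)
$V{\left(T \right)} = 2 T^{2}$ ($V{\left(T \right)} = 2 T T = 2 T^{2}$)
$k \frac{557}{V{\left(\left(-2\right)^{3} \right)}} = - 27 \frac{557}{2 \left(\left(-2\right)^{3}\right)^{2}} = - 27 \frac{557}{2 \left(-8\right)^{2}} = - 27 \frac{557}{2 \cdot 64} = - 27 \cdot \frac{557}{128} = - 27 \cdot 557 \cdot \frac{1}{128} = \left(-27\right) \frac{557}{128} = - \frac{15039}{128}$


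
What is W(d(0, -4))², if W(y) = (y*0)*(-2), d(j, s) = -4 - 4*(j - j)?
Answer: 0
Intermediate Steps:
d(j, s) = -4 (d(j, s) = -4 - 4*0 = -4 + 0 = -4)
W(y) = 0 (W(y) = 0*(-2) = 0)
W(d(0, -4))² = 0² = 0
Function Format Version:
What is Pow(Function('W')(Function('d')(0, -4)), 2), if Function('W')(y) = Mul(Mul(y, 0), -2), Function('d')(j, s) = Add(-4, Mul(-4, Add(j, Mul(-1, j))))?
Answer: 0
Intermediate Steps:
Function('d')(j, s) = -4 (Function('d')(j, s) = Add(-4, Mul(-4, 0)) = Add(-4, 0) = -4)
Function('W')(y) = 0 (Function('W')(y) = Mul(0, -2) = 0)
Pow(Function('W')(Function('d')(0, -4)), 2) = Pow(0, 2) = 0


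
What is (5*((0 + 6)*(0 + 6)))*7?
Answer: 1260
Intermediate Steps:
(5*((0 + 6)*(0 + 6)))*7 = (5*(6*6))*7 = (5*36)*7 = 180*7 = 1260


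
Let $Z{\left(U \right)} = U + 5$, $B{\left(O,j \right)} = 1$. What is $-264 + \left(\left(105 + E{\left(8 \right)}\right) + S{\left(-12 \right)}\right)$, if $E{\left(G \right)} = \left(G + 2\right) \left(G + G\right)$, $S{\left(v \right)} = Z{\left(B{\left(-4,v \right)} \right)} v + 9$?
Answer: $-62$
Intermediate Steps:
$Z{\left(U \right)} = 5 + U$
$S{\left(v \right)} = 9 + 6 v$ ($S{\left(v \right)} = \left(5 + 1\right) v + 9 = 6 v + 9 = 9 + 6 v$)
$E{\left(G \right)} = 2 G \left(2 + G\right)$ ($E{\left(G \right)} = \left(2 + G\right) 2 G = 2 G \left(2 + G\right)$)
$-264 + \left(\left(105 + E{\left(8 \right)}\right) + S{\left(-12 \right)}\right) = -264 + \left(\left(105 + 2 \cdot 8 \left(2 + 8\right)\right) + \left(9 + 6 \left(-12\right)\right)\right) = -264 + \left(\left(105 + 2 \cdot 8 \cdot 10\right) + \left(9 - 72\right)\right) = -264 + \left(\left(105 + 160\right) - 63\right) = -264 + \left(265 - 63\right) = -264 + 202 = -62$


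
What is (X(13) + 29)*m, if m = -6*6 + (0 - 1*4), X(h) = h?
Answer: -1680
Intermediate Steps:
m = -40 (m = -36 + (0 - 4) = -36 - 4 = -40)
(X(13) + 29)*m = (13 + 29)*(-40) = 42*(-40) = -1680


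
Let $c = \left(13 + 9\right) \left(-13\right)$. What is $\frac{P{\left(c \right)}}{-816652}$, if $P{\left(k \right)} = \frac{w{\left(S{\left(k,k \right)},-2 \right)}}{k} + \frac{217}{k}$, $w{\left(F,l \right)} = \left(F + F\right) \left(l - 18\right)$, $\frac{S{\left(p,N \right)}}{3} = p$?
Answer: $\frac{34537}{233562472} \approx 0.00014787$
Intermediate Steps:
$S{\left(p,N \right)} = 3 p$
$c = -286$ ($c = 22 \left(-13\right) = -286$)
$w{\left(F,l \right)} = 2 F \left(-18 + l\right)$
$P{\left(k \right)} = -120 + \frac{217}{k}$ ($P{\left(k \right)} = \frac{2 \cdot 3 k \left(-18 - 2\right)}{k} + \frac{217}{k} = \frac{2 \cdot 3 k \left(-20\right)}{k} + \frac{217}{k} = \frac{\left(-120\right) k}{k} + \frac{217}{k} = -120 + \frac{217}{k}$)
$\frac{P{\left(c \right)}}{-816652} = \frac{-120 + \frac{217}{-286}}{-816652} = \left(-120 + 217 \left(- \frac{1}{286}\right)\right) \left(- \frac{1}{816652}\right) = \left(-120 - \frac{217}{286}\right) \left(- \frac{1}{816652}\right) = \left(- \frac{34537}{286}\right) \left(- \frac{1}{816652}\right) = \frac{34537}{233562472}$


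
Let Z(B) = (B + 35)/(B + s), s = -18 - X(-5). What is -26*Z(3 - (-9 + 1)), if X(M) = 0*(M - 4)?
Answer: 1196/7 ≈ 170.86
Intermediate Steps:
X(M) = 0 (X(M) = 0*(-4 + M) = 0)
s = -18 (s = -18 - 1*0 = -18 + 0 = -18)
Z(B) = (35 + B)/(-18 + B) (Z(B) = (B + 35)/(B - 18) = (35 + B)/(-18 + B))
-26*Z(3 - (-9 + 1)) = -26*(35 + (3 - (-9 + 1)))/(-18 + (3 - (-9 + 1))) = -26*(35 + (3 - 1*(-8)))/(-18 + (3 - 1*(-8))) = -26*(35 + (3 + 8))/(-18 + (3 + 8)) = -26*(35 + 11)/(-18 + 11) = -26*46/(-7) = -(-26)*46/7 = -26*(-46/7) = 1196/7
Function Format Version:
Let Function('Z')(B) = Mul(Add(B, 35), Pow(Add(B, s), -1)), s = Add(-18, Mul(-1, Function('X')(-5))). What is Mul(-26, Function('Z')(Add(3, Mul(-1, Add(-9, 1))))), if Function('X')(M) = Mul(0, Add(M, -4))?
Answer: Rational(1196, 7) ≈ 170.86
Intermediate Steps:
Function('X')(M) = 0 (Function('X')(M) = Mul(0, Add(-4, M)) = 0)
s = -18 (s = Add(-18, Mul(-1, 0)) = Add(-18, 0) = -18)
Function('Z')(B) = Mul(Pow(Add(-18, B), -1), Add(35, B)) (Function('Z')(B) = Mul(Add(B, 35), Pow(Add(B, -18), -1)) = Mul(Add(35, B), Pow(Add(-18, B), -1)) = Mul(Pow(Add(-18, B), -1), Add(35, B)))
Mul(-26, Function('Z')(Add(3, Mul(-1, Add(-9, 1))))) = Mul(-26, Mul(Pow(Add(-18, Add(3, Mul(-1, Add(-9, 1)))), -1), Add(35, Add(3, Mul(-1, Add(-9, 1)))))) = Mul(-26, Mul(Pow(Add(-18, Add(3, Mul(-1, -8))), -1), Add(35, Add(3, Mul(-1, -8))))) = Mul(-26, Mul(Pow(Add(-18, Add(3, 8)), -1), Add(35, Add(3, 8)))) = Mul(-26, Mul(Pow(Add(-18, 11), -1), Add(35, 11))) = Mul(-26, Mul(Pow(-7, -1), 46)) = Mul(-26, Mul(Rational(-1, 7), 46)) = Mul(-26, Rational(-46, 7)) = Rational(1196, 7)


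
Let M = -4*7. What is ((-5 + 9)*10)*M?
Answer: -1120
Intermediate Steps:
M = -28
((-5 + 9)*10)*M = ((-5 + 9)*10)*(-28) = (4*10)*(-28) = 40*(-28) = -1120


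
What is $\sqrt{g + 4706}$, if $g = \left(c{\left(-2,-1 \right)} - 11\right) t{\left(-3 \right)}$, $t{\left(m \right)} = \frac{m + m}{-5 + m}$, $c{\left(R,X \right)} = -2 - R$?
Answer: $\frac{\sqrt{18791}}{2} \approx 68.54$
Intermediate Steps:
$t{\left(m \right)} = \frac{2 m}{-5 + m}$
$g = - \frac{33}{4}$ ($g = \left(\left(-2 - -2\right) - 11\right) 2 \left(-3\right) \frac{1}{-5 - 3} = \left(\left(-2 + 2\right) - 11\right) 2 \left(-3\right) \frac{1}{-8} = \left(0 - 11\right) 2 \left(-3\right) \left(- \frac{1}{8}\right) = \left(-11\right) \frac{3}{4} = - \frac{33}{4} \approx -8.25$)
$\sqrt{g + 4706} = \sqrt{- \frac{33}{4} + 4706} = \sqrt{\frac{18791}{4}} = \frac{\sqrt{18791}}{2}$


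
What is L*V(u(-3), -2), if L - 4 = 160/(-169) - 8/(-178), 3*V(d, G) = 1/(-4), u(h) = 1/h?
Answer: -11650/45123 ≈ -0.25818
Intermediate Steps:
u(h) = 1/h
V(d, G) = -1/12 (V(d, G) = (1/3)/(-4) = (1/3)*(-1/4) = -1/12)
L = 46600/15041 (L = 4 + (160/(-169) - 8/(-178)) = 4 + (160*(-1/169) - 8*(-1/178)) = 4 + (-160/169 + 4/89) = 4 - 13564/15041 = 46600/15041 ≈ 3.0982)
L*V(u(-3), -2) = (46600/15041)*(-1/12) = -11650/45123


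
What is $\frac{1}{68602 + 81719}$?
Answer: $\frac{1}{150321} \approx 6.6524 \cdot 10^{-6}$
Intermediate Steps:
$\frac{1}{68602 + 81719} = \frac{1}{150321}$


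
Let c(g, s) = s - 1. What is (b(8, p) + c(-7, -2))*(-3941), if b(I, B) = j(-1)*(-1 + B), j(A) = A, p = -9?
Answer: -27587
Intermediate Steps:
b(I, B) = 1 - B (b(I, B) = -(-1 + B) = 1 - B)
c(g, s) = -1 + s
(b(8, p) + c(-7, -2))*(-3941) = ((1 - 1*(-9)) + (-1 - 2))*(-3941) = ((1 + 9) - 3)*(-3941) = (10 - 3)*(-3941) = 7*(-3941) = -27587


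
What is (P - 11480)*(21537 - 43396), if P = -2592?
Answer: 307599848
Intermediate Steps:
(P - 11480)*(21537 - 43396) = (-2592 - 11480)*(21537 - 43396) = -14072*(-21859) = 307599848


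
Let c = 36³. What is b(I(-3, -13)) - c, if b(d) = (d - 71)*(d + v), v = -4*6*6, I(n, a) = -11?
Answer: -33946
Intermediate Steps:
v = -144 (v = -24*6 = -144)
c = 46656
b(d) = (-144 + d)*(-71 + d) (b(d) = (d - 71)*(d - 144) = (-71 + d)*(-144 + d) = (-144 + d)*(-71 + d))
b(I(-3, -13)) - c = (10224 + (-11)² - 215*(-11)) - 1*46656 = (10224 + 121 + 2365) - 46656 = 12710 - 46656 = -33946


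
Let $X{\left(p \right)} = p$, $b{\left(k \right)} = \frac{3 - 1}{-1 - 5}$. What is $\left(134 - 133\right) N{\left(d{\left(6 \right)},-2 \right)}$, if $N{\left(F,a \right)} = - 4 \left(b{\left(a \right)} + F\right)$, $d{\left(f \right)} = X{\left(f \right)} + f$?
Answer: $- \frac{140}{3} \approx -46.667$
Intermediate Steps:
$b{\left(k \right)} = - \frac{1}{3}$ ($b{\left(k \right)} = \frac{2}{-6} = 2 \left(- \frac{1}{6}\right) = - \frac{1}{3}$)
$d{\left(f \right)} = 2 f$ ($d{\left(f \right)} = f + f = 2 f$)
$N{\left(F,a \right)} = \frac{4}{3} - 4 F$ ($N{\left(F,a \right)} = - 4 \left(- \frac{1}{3} + F\right) = \frac{4}{3} - 4 F$)
$\left(134 - 133\right) N{\left(d{\left(6 \right)},-2 \right)} = \left(134 - 133\right) \left(\frac{4}{3} - 4 \cdot 2 \cdot 6\right) = 1 \left(\frac{4}{3} - 48\right) = 1 \left(- \frac{140}{3}\right) = - \frac{140}{3}$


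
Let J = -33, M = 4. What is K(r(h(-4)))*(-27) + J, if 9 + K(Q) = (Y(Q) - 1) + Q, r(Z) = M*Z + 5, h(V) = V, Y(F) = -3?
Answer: 615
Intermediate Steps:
r(Z) = 5 + 4*Z (r(Z) = 4*Z + 5 = 5 + 4*Z)
K(Q) = -13 + Q (K(Q) = -9 + ((-3 - 1) + Q) = -9 + (-4 + Q) = -13 + Q)
K(r(h(-4)))*(-27) + J = (-13 + (5 + 4*(-4)))*(-27) - 33 = (-13 + (5 - 16))*(-27) - 33 = (-13 - 11)*(-27) - 33 = -24*(-27) - 33 = 648 - 33 = 615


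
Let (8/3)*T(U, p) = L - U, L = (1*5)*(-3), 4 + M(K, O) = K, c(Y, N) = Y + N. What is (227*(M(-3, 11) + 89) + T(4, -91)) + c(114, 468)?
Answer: 153511/8 ≈ 19189.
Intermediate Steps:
c(Y, N) = N + Y
M(K, O) = -4 + K
L = -15 (L = 5*(-3) = -15)
T(U, p) = -45/8 - 3*U/8 (T(U, p) = 3*(-15 - U)/8 = -45/8 - 3*U/8)
(227*(M(-3, 11) + 89) + T(4, -91)) + c(114, 468) = (227*((-4 - 3) + 89) + (-45/8 - 3/8*4)) + (468 + 114) = (227*(-7 + 89) + (-45/8 - 3/2)) + 582 = (227*82 - 57/8) + 582 = (18614 - 57/8) + 582 = 148855/8 + 582 = 153511/8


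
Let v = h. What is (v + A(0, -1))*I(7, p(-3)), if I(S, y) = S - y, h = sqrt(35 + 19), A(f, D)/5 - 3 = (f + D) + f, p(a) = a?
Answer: 100 + 30*sqrt(6) ≈ 173.48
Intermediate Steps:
A(f, D) = 15 + 5*D + 10*f (A(f, D) = 15 + 5*((f + D) + f) = 15 + 5*((D + f) + f) = 15 + 5*(D + 2*f) = 15 + (5*D + 10*f) = 15 + 5*D + 10*f)
h = 3*sqrt(6) (h = sqrt(54) = 3*sqrt(6) ≈ 7.3485)
v = 3*sqrt(6) ≈ 7.3485
(v + A(0, -1))*I(7, p(-3)) = (3*sqrt(6) + (15 + 5*(-1) + 10*0))*(7 - 1*(-3)) = (3*sqrt(6) + (15 - 5 + 0))*(7 + 3) = (3*sqrt(6) + 10)*10 = (10 + 3*sqrt(6))*10 = 100 + 30*sqrt(6)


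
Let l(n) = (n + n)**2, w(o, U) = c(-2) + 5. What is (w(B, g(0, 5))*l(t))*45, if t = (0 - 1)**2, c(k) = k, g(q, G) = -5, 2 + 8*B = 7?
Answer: 540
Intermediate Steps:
B = 5/8 (B = -1/4 + (1/8)*7 = -1/4 + 7/8 = 5/8 ≈ 0.62500)
w(o, U) = 3 (w(o, U) = -2 + 5 = 3)
t = 1 (t = (-1)**2 = 1)
l(n) = 4*n**2 (l(n) = (2*n)**2 = 4*n**2)
(w(B, g(0, 5))*l(t))*45 = (3*(4*1**2))*45 = (3*(4*1))*45 = (3*4)*45 = 12*45 = 540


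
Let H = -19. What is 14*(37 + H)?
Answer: 252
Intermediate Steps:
14*(37 + H) = 14*(37 - 19) = 14*18 = 252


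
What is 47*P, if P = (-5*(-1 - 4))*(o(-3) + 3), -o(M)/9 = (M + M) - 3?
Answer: 98700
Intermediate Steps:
o(M) = 27 - 18*M (o(M) = -9*((M + M) - 3) = -9*(2*M - 3) = -9*(-3 + 2*M) = 27 - 18*M)
P = 2100 (P = (-5*(-1 - 4))*((27 - 18*(-3)) + 3) = (-5*(-5))*((27 + 54) + 3) = 25*(81 + 3) = 25*84 = 2100)
47*P = 47*2100 = 98700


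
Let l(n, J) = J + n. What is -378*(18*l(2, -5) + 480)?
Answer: -161028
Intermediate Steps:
-378*(18*l(2, -5) + 480) = -378*(18*(-5 + 2) + 480) = -378*(18*(-3) + 480) = -378*(-54 + 480) = -378*426 = -161028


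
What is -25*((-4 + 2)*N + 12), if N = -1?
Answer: -350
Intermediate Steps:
-25*((-4 + 2)*N + 12) = -25*((-4 + 2)*(-1) + 12) = -25*(-2*(-1) + 12) = -25*(2 + 12) = -25*14 = -350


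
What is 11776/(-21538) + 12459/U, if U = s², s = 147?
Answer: 2312393/77569107 ≈ 0.029811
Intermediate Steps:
U = 21609 (U = 147² = 21609)
11776/(-21538) + 12459/U = 11776/(-21538) + 12459/21609 = 11776*(-1/21538) + 12459*(1/21609) = -5888/10769 + 4153/7203 = 2312393/77569107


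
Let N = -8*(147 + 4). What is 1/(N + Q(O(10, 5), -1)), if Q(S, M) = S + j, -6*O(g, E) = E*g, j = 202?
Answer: -3/3043 ≈ -0.00098587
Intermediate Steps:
O(g, E) = -E*g/6
N = -1208 (N = -8*151 = -1208)
Q(S, M) = 202 + S (Q(S, M) = S + 202 = 202 + S)
1/(N + Q(O(10, 5), -1)) = 1/(-1208 + (202 - ⅙*5*10)) = 1/(-1208 + (202 - 25/3)) = 1/(-1208 + 581/3) = 1/(-3043/3) = -3/3043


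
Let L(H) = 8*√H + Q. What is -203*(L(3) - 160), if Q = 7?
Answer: 31059 - 1624*√3 ≈ 28246.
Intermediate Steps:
L(H) = 7 + 8*√H (L(H) = 8*√H + 7 = 7 + 8*√H)
-203*(L(3) - 160) = -203*((7 + 8*√3) - 160) = -203*(-153 + 8*√3) = 31059 - 1624*√3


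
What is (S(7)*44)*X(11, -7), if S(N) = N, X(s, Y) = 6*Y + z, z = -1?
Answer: -13244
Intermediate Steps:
X(s, Y) = -1 + 6*Y (X(s, Y) = 6*Y - 1 = -1 + 6*Y)
(S(7)*44)*X(11, -7) = (7*44)*(-1 + 6*(-7)) = 308*(-1 - 42) = 308*(-43) = -13244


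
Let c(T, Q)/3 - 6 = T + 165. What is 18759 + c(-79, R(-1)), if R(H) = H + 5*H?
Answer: 19035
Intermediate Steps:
R(H) = 6*H
c(T, Q) = 513 + 3*T (c(T, Q) = 18 + 3*(T + 165) = 18 + 3*(165 + T) = 18 + (495 + 3*T) = 513 + 3*T)
18759 + c(-79, R(-1)) = 18759 + (513 + 3*(-79)) = 18759 + (513 - 237) = 18759 + 276 = 19035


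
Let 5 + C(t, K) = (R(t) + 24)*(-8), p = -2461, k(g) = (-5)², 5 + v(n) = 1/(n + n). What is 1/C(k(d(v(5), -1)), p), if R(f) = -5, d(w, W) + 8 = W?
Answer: -1/157 ≈ -0.0063694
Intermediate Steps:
v(n) = -5 + 1/(2*n) (v(n) = -5 + 1/(n + n) = -5 + 1/(2*n))
d(w, W) = -8 + W
k(g) = 25
C(t, K) = -157 (C(t, K) = -5 + (-5 + 24)*(-8) = -5 + 19*(-8) = -5 - 152 = -157)
1/C(k(d(v(5), -1)), p) = 1/(-157) = -1/157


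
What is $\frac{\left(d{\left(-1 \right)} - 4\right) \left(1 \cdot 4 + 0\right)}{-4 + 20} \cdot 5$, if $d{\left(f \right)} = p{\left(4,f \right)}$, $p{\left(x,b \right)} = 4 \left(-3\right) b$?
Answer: $10$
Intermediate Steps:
$p{\left(x,b \right)} = - 12 b$
$d{\left(f \right)} = - 12 f$
$\frac{\left(d{\left(-1 \right)} - 4\right) \left(1 \cdot 4 + 0\right)}{-4 + 20} \cdot 5 = \frac{\left(\left(-12\right) \left(-1\right) - 4\right) \left(1 \cdot 4 + 0\right)}{-4 + 20} \cdot 5 = \frac{\left(12 - 4\right) \left(4 + 0\right)}{16} \cdot 5 = 8 \cdot 4 \cdot \frac{1}{16} \cdot 5 = 32 \cdot \frac{1}{16} \cdot 5 = 2 \cdot 5 = 10$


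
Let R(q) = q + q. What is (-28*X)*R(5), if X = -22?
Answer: 6160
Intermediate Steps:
R(q) = 2*q
(-28*X)*R(5) = (-28*(-22))*(2*5) = 616*10 = 6160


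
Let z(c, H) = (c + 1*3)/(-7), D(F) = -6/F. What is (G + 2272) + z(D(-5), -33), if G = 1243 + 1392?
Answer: 24532/5 ≈ 4906.4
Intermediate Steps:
G = 2635
z(c, H) = -3/7 - c/7 (z(c, H) = (c + 3)*(-⅐) = (3 + c)*(-⅐) = -3/7 - c/7)
(G + 2272) + z(D(-5), -33) = (2635 + 2272) + (-3/7 - (-6)/(7*(-5))) = 4907 + (-3/7 - (-6)*(-1)/(7*5)) = 4907 + (-3/7 - ⅐*6/5) = 4907 + (-3/7 - 6/35) = 4907 - ⅗ = 24532/5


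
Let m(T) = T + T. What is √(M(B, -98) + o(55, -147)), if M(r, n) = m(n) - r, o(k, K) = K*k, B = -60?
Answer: I*√8221 ≈ 90.67*I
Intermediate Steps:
m(T) = 2*T
M(r, n) = -r + 2*n (M(r, n) = 2*n - r = -r + 2*n)
√(M(B, -98) + o(55, -147)) = √((-1*(-60) + 2*(-98)) - 147*55) = √((60 - 196) - 8085) = √(-136 - 8085) = √(-8221) = I*√8221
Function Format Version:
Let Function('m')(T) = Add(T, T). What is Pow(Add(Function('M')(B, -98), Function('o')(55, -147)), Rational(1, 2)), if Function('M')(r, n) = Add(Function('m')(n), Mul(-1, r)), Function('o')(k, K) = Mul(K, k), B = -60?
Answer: Mul(I, Pow(8221, Rational(1, 2))) ≈ Mul(90.670, I)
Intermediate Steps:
Function('m')(T) = Mul(2, T)
Function('M')(r, n) = Add(Mul(-1, r), Mul(2, n)) (Function('M')(r, n) = Add(Mul(2, n), Mul(-1, r)) = Add(Mul(-1, r), Mul(2, n)))
Pow(Add(Function('M')(B, -98), Function('o')(55, -147)), Rational(1, 2)) = Pow(Add(Add(Mul(-1, -60), Mul(2, -98)), Mul(-147, 55)), Rational(1, 2)) = Pow(Add(Add(60, -196), -8085), Rational(1, 2)) = Pow(Add(-136, -8085), Rational(1, 2)) = Pow(-8221, Rational(1, 2)) = Mul(I, Pow(8221, Rational(1, 2)))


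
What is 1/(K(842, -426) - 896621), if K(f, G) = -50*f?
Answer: -1/938721 ≈ -1.0653e-6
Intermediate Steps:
1/(K(842, -426) - 896621) = 1/(-50*842 - 896621) = 1/(-42100 - 896621) = 1/(-938721) = -1/938721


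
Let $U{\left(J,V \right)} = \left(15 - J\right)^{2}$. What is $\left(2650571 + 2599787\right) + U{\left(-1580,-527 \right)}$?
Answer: $7794383$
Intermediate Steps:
$\left(2650571 + 2599787\right) + U{\left(-1580,-527 \right)} = \left(2650571 + 2599787\right) + \left(-15 - 1580\right)^{2} = 5250358 + \left(-1595\right)^{2} = 5250358 + 2544025 = 7794383$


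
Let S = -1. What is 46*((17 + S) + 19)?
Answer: 1610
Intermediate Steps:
46*((17 + S) + 19) = 46*((17 - 1) + 19) = 46*(16 + 19) = 46*35 = 1610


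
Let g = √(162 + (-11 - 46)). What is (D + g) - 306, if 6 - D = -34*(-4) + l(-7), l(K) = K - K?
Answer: -436 + √105 ≈ -425.75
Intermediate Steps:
g = √105 (g = √(162 - 57) = √105 ≈ 10.247)
l(K) = 0
D = -130 (D = 6 - (-34*(-4) + 0) = 6 - (136 + 0) = 6 - 1*136 = 6 - 136 = -130)
(D + g) - 306 = (-130 + √105) - 306 = -436 + √105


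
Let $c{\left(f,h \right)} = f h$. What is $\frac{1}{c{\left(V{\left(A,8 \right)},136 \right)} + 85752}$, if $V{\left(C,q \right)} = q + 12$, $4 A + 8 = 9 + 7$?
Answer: $\frac{1}{88472} \approx 1.1303 \cdot 10^{-5}$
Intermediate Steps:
$A = 2$ ($A = -2 + \frac{9 + 7}{4} = -2 + \frac{1}{4} \cdot 16 = -2 + 4 = 2$)
$V{\left(C,q \right)} = 12 + q$
$\frac{1}{c{\left(V{\left(A,8 \right)},136 \right)} + 85752} = \frac{1}{\left(12 + 8\right) 136 + 85752} = \frac{1}{20 \cdot 136 + 85752} = \frac{1}{2720 + 85752} = \frac{1}{88472}$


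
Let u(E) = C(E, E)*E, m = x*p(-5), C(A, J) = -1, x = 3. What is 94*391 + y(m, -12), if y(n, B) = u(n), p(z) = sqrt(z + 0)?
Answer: 36754 - 3*I*sqrt(5) ≈ 36754.0 - 6.7082*I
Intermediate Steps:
p(z) = sqrt(z)
m = 3*I*sqrt(5) (m = 3*sqrt(-5) = 3*(I*sqrt(5)) = 3*I*sqrt(5) ≈ 6.7082*I)
u(E) = -E
y(n, B) = -n
94*391 + y(m, -12) = 94*391 - 3*I*sqrt(5) = 36754 - 3*I*sqrt(5)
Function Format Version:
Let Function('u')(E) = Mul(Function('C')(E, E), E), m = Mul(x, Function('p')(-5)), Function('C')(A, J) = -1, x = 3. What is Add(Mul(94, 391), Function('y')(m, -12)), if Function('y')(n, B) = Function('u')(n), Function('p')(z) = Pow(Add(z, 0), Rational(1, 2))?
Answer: Add(36754, Mul(-3, I, Pow(5, Rational(1, 2)))) ≈ Add(36754., Mul(-6.7082, I))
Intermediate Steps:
Function('p')(z) = Pow(z, Rational(1, 2))
m = Mul(3, I, Pow(5, Rational(1, 2))) (m = Mul(3, Pow(-5, Rational(1, 2))) = Mul(3, Mul(I, Pow(5, Rational(1, 2)))) = Mul(3, I, Pow(5, Rational(1, 2))) ≈ Mul(6.7082, I))
Function('u')(E) = Mul(-1, E)
Function('y')(n, B) = Mul(-1, n)
Add(Mul(94, 391), Function('y')(m, -12)) = Add(Mul(94, 391), Mul(-1, Mul(3, I, Pow(5, Rational(1, 2))))) = Add(36754, Mul(-3, I, Pow(5, Rational(1, 2))))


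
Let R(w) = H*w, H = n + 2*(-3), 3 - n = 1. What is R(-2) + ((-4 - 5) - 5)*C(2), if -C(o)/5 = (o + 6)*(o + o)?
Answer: 2248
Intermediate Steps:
n = 2 (n = 3 - 1*1 = 3 - 1 = 2)
C(o) = -10*o*(6 + o) (C(o) = -5*(o + 6)*(o + o) = -5*(6 + o)*2*o = -10*o*(6 + o))
H = -4 (H = 2 + 2*(-3) = 2 - 6 = -4)
R(w) = -4*w
R(-2) + ((-4 - 5) - 5)*C(2) = -4*(-2) + ((-4 - 5) - 5)*(-10*2*(6 + 2)) = 8 + (-9 - 5)*(-10*2*8) = 8 - 14*(-160) = 8 + 2240 = 2248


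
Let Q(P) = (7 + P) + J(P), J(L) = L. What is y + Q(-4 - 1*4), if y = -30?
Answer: -39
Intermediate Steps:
Q(P) = 7 + 2*P (Q(P) = (7 + P) + P = 7 + 2*P)
y + Q(-4 - 1*4) = -30 + (7 + 2*(-4 - 1*4)) = -30 + (7 + 2*(-4 - 4)) = -30 + (7 + 2*(-8)) = -30 + (7 - 16) = -30 - 9 = -39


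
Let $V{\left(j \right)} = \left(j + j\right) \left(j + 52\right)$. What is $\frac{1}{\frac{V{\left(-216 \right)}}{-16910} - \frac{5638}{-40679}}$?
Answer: $- \frac{18102155}{73333874} \approx -0.24685$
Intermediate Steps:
$V{\left(j \right)} = 2 j \left(52 + j\right)$
$\frac{1}{\frac{V{\left(-216 \right)}}{-16910} - \frac{5638}{-40679}} = \frac{1}{\frac{2 \left(-216\right) \left(52 - 216\right)}{-16910} - \frac{5638}{-40679}} = \frac{1}{2 \left(-216\right) \left(-164\right) \left(- \frac{1}{16910}\right) - - \frac{5638}{40679}} = \frac{1}{70848 \left(- \frac{1}{16910}\right) + \frac{5638}{40679}} = \frac{1}{- \frac{35424}{8455} + \frac{5638}{40679}} = \frac{1}{- \frac{73333874}{18102155}} = - \frac{18102155}{73333874}$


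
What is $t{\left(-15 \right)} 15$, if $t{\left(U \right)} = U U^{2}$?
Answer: $-50625$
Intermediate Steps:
$t{\left(U \right)} = U^{3}$
$t{\left(-15 \right)} 15 = \left(-15\right)^{3} \cdot 15 = \left(-3375\right) 15 = -50625$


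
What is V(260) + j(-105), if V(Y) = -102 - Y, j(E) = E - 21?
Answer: -488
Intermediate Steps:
j(E) = -21 + E
V(260) + j(-105) = (-102 - 1*260) + (-21 - 105) = (-102 - 260) - 126 = -362 - 126 = -488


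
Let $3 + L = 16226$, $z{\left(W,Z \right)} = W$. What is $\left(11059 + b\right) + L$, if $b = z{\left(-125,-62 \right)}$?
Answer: $27157$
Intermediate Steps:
$b = -125$
$L = 16223$ ($L = -3 + 16226 = 16223$)
$\left(11059 + b\right) + L = \left(11059 - 125\right) + 16223 = 10934 + 16223 = 27157$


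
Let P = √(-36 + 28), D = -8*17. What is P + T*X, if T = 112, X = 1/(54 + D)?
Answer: -56/41 + 2*I*√2 ≈ -1.3659 + 2.8284*I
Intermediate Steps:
D = -136
P = 2*I*√2 (P = √(-8) = 2*I*√2 ≈ 2.8284*I)
X = -1/82 (X = 1/(54 - 136) = 1/(-82) = -1/82 ≈ -0.012195)
P + T*X = 2*I*√2 + 112*(-1/82) = 2*I*√2 - 56/41 = -56/41 + 2*I*√2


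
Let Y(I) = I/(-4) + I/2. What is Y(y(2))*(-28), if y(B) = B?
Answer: -14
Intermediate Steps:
Y(I) = I/4 (Y(I) = I*(-¼) + I*(½) = -I/4 + I/2 = I/4)
Y(y(2))*(-28) = ((¼)*2)*(-28) = (½)*(-28) = -14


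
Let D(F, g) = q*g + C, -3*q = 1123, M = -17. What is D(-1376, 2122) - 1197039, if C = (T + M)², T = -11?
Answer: -5971771/3 ≈ -1.9906e+6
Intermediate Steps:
q = -1123/3 (q = -⅓*1123 = -1123/3 ≈ -374.33)
C = 784 (C = (-11 - 17)² = (-28)² = 784)
D(F, g) = 784 - 1123*g/3 (D(F, g) = -1123*g/3 + 784 = 784 - 1123*g/3)
D(-1376, 2122) - 1197039 = (784 - 1123/3*2122) - 1197039 = (784 - 2383006/3) - 1197039 = -2380654/3 - 1197039 = -5971771/3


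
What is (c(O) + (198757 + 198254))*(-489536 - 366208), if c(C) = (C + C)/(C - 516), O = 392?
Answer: -10531765490880/31 ≈ -3.3973e+11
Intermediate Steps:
c(C) = 2*C/(-516 + C) (c(C) = (2*C)/(-516 + C) = 2*C/(-516 + C))
(c(O) + (198757 + 198254))*(-489536 - 366208) = (2*392/(-516 + 392) + (198757 + 198254))*(-489536 - 366208) = (2*392/(-124) + 397011)*(-855744) = (2*392*(-1/124) + 397011)*(-855744) = (-196/31 + 397011)*(-855744) = (12307145/31)*(-855744) = -10531765490880/31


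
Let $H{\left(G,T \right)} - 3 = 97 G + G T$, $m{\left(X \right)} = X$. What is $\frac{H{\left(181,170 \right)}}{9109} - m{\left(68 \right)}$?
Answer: $- \frac{571082}{9109} \approx -62.694$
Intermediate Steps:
$H{\left(G,T \right)} = 3 + 97 G + G T$ ($H{\left(G,T \right)} = 3 + \left(97 G + G T\right) = 3 + 97 G + G T$)
$\frac{H{\left(181,170 \right)}}{9109} - m{\left(68 \right)} = \frac{3 + 97 \cdot 181 + 181 \cdot 170}{9109} - 68 = \left(3 + 17557 + 30770\right) \frac{1}{9109} - 68 = 48330 \cdot \frac{1}{9109} - 68 = \frac{48330}{9109} - 68 = - \frac{571082}{9109}$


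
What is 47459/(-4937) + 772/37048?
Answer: -438612417/45726494 ≈ -9.5921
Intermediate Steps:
47459/(-4937) + 772/37048 = 47459*(-1/4937) + 772*(1/37048) = -47459/4937 + 193/9262 = -438612417/45726494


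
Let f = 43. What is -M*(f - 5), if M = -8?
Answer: 304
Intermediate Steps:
-M*(f - 5) = -(-8)*(43 - 5) = -(-8)*38 = -1*(-304) = 304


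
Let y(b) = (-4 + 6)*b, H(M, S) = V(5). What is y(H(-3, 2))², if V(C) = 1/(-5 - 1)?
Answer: ⅑ ≈ 0.11111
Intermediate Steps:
V(C) = -⅙ (V(C) = 1/(-6) = -⅙)
H(M, S) = -⅙
y(b) = 2*b
y(H(-3, 2))² = (2*(-⅙))² = (-⅓)² = ⅑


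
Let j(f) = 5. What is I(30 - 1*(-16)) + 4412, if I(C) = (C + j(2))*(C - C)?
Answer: 4412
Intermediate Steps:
I(C) = 0 (I(C) = (C + 5)*(C - C) = (5 + C)*0 = 0)
I(30 - 1*(-16)) + 4412 = 0 + 4412 = 4412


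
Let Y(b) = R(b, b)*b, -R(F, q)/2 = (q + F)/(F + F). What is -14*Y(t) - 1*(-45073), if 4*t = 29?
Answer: 45276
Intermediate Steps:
t = 29/4 (t = (¼)*29 = 29/4 ≈ 7.2500)
R(F, q) = -(F + q)/F (R(F, q) = -2*(q + F)/(F + F) = -2*(F + q)/(2*F) = -2*(F + q)*1/(2*F) = -(F + q)/F)
Y(b) = -2*b (Y(b) = ((-b - b)/b)*b = ((-2*b)/b)*b = -2*b)
-14*Y(t) - 1*(-45073) = -(-28)*29/4 - 1*(-45073) = -14*(-29/2) + 45073 = 203 + 45073 = 45276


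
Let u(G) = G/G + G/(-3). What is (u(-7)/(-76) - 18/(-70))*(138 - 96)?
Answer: 851/95 ≈ 8.9579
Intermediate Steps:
u(G) = 1 - G/3 (u(G) = 1 + G*(-⅓) = 1 - G/3)
(u(-7)/(-76) - 18/(-70))*(138 - 96) = ((1 - ⅓*(-7))/(-76) - 18/(-70))*(138 - 96) = ((1 + 7/3)*(-1/76) - 18*(-1/70))*42 = ((10/3)*(-1/76) + 9/35)*42 = (-5/114 + 9/35)*42 = (851/3990)*42 = 851/95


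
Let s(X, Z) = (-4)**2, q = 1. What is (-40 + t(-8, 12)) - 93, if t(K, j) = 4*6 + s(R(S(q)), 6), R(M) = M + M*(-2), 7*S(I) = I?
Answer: -93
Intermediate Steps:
S(I) = I/7
R(M) = -M (R(M) = M - 2*M = -M)
s(X, Z) = 16
t(K, j) = 40 (t(K, j) = 4*6 + 16 = 24 + 16 = 40)
(-40 + t(-8, 12)) - 93 = (-40 + 40) - 93 = 0 - 93 = -93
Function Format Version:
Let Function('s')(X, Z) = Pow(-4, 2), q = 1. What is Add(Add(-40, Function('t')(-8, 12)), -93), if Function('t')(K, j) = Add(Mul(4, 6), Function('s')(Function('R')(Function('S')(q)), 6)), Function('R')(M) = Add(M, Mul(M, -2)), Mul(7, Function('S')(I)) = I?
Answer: -93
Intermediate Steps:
Function('S')(I) = Mul(Rational(1, 7), I)
Function('R')(M) = Mul(-1, M) (Function('R')(M) = Add(M, Mul(-2, M)) = Mul(-1, M))
Function('s')(X, Z) = 16
Function('t')(K, j) = 40 (Function('t')(K, j) = Add(Mul(4, 6), 16) = Add(24, 16) = 40)
Add(Add(-40, Function('t')(-8, 12)), -93) = Add(Add(-40, 40), -93) = Add(0, -93) = -93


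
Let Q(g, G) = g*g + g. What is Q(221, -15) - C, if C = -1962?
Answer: 51024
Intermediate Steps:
Q(g, G) = g + g² (Q(g, G) = g² + g = g + g²)
Q(221, -15) - C = 221*(1 + 221) - 1*(-1962) = 221*222 + 1962 = 49062 + 1962 = 51024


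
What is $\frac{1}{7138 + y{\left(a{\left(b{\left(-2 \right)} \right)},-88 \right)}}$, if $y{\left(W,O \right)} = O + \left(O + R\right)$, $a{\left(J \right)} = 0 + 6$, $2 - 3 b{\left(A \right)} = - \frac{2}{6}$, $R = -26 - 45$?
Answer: $\frac{1}{6891} \approx 0.00014512$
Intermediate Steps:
$R = -71$
$b{\left(A \right)} = \frac{7}{9}$ ($b{\left(A \right)} = \frac{2}{3} - \frac{\left(-2\right) \frac{1}{6}}{3} = \frac{2}{3} - - \frac{1}{9} = \frac{2}{3} + \frac{1}{9} = \frac{7}{9}$)
$a{\left(J \right)} = 6$
$y{\left(W,O \right)} = -71 + 2 O$ ($y{\left(W,O \right)} = O + \left(O - 71\right) = O + \left(-71 + O\right) = -71 + 2 O$)
$\frac{1}{7138 + y{\left(a{\left(b{\left(-2 \right)} \right)},-88 \right)}} = \frac{1}{7138 + \left(-71 + 2 \left(-88\right)\right)} = \frac{1}{7138 - 247} = \frac{1}{6891}$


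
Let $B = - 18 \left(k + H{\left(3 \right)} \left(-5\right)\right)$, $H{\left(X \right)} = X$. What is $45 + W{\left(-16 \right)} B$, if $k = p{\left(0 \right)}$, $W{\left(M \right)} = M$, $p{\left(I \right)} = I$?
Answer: $-4275$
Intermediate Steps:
$k = 0$
$B = 270$ ($B = - 18 \left(0 + 3 \left(-5\right)\right) = - 18 \left(0 - 15\right) = \left(-18\right) \left(-15\right) = 270$)
$45 + W{\left(-16 \right)} B = 45 - 4320 = -4275$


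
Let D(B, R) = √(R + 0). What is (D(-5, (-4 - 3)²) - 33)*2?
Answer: -52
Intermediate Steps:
D(B, R) = √R
(D(-5, (-4 - 3)²) - 33)*2 = (√((-4 - 3)²) - 33)*2 = (√((-7)²) - 33)*2 = (√49 - 33)*2 = (7 - 33)*2 = -26*2 = -52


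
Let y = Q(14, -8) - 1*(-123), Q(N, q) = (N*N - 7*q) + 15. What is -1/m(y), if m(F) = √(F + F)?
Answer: -√195/390 ≈ -0.035806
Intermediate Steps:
Q(N, q) = 15 + N² - 7*q (Q(N, q) = (N² - 7*q) + 15 = 15 + N² - 7*q)
y = 390 (y = (15 + 14² - 7*(-8)) - 1*(-123) = (15 + 196 + 56) + 123 = 267 + 123 = 390)
m(F) = √2*√F (m(F) = √(2*F) = √2*√F)
-1/m(y) = -1/(√2*√390) = -1/(2*√195) = -√195/390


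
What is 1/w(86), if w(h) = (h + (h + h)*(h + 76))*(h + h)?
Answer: 1/4807400 ≈ 2.0801e-7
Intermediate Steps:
w(h) = 2*h*(h + 2*h*(76 + h)) (w(h) = (h + (2*h)*(76 + h))*(2*h) = (h + 2*h*(76 + h))*(2*h) = 2*h*(h + 2*h*(76 + h)))
1/w(86) = 1/(86**2*(306 + 4*86)) = 1/(7396*(306 + 344)) = 1/(7396*650) = 1/4807400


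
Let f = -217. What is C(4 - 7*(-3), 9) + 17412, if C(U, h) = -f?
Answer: 17629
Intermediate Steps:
C(U, h) = 217 (C(U, h) = -1*(-217) = 217)
C(4 - 7*(-3), 9) + 17412 = 217 + 17412 = 17629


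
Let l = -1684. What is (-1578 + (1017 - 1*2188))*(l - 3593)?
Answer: 14506473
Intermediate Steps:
(-1578 + (1017 - 1*2188))*(l - 3593) = (-1578 + (1017 - 1*2188))*(-1684 - 3593) = (-1578 + (1017 - 2188))*(-5277) = (-1578 - 1171)*(-5277) = -2749*(-5277) = 14506473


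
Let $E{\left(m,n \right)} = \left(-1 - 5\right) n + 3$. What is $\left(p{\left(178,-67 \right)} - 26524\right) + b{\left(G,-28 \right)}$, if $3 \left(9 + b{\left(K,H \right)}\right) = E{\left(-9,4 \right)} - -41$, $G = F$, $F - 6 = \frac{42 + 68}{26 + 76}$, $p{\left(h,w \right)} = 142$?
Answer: $- \frac{79153}{3} \approx -26384.0$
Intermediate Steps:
$F = \frac{361}{51}$ ($F = 6 + \frac{42 + 68}{26 + 76} = 6 + \frac{110}{102} = 6 + 110 \cdot \frac{1}{102} = 6 + \frac{55}{51} = \frac{361}{51} \approx 7.0784$)
$G = \frac{361}{51} \approx 7.0784$
$E{\left(m,n \right)} = 3 - 6 n$ ($E{\left(m,n \right)} = \left(-1 - 5\right) n + 3 = - 6 n + 3 = 3 - 6 n$)
$b{\left(K,H \right)} = - \frac{7}{3}$ ($b{\left(K,H \right)} = -9 + \frac{\left(3 - 24\right) - -41}{3} = -9 + \frac{\left(3 - 24\right) + 41}{3} = -9 + \frac{-21 + 41}{3} = -9 + \frac{1}{3} \cdot 20 = -9 + \frac{20}{3} = - \frac{7}{3}$)
$\left(p{\left(178,-67 \right)} - 26524\right) + b{\left(G,-28 \right)} = \left(142 - 26524\right) - \frac{7}{3} = -26382 - \frac{7}{3} = - \frac{79153}{3}$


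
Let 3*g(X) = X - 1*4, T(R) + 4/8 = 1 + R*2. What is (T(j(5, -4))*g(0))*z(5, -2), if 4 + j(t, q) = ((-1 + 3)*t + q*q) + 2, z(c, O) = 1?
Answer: -194/3 ≈ -64.667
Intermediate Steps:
j(t, q) = -2 + q**2 + 2*t (j(t, q) = -4 + (((-1 + 3)*t + q*q) + 2) = -4 + ((2*t + q**2) + 2) = -4 + ((q**2 + 2*t) + 2) = -4 + (2 + q**2 + 2*t) = -2 + q**2 + 2*t)
T(R) = 1/2 + 2*R (T(R) = -1/2 + (1 + R*2) = -1/2 + (1 + 2*R) = 1/2 + 2*R)
g(X) = -4/3 + X/3 (g(X) = (X - 1*4)/3 = (X - 4)/3 = (-4 + X)/3 = -4/3 + X/3)
(T(j(5, -4))*g(0))*z(5, -2) = ((1/2 + 2*(-2 + (-4)**2 + 2*5))*(-4/3 + (1/3)*0))*1 = ((1/2 + 2*(-2 + 16 + 10))*(-4/3 + 0))*1 = ((1/2 + 2*24)*(-4/3))*1 = ((1/2 + 48)*(-4/3))*1 = ((97/2)*(-4/3))*1 = -194/3*1 = -194/3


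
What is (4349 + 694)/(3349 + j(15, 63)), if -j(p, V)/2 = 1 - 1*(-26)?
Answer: 5043/3295 ≈ 1.5305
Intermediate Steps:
j(p, V) = -54 (j(p, V) = -2*(1 - 1*(-26)) = -2*(1 + 26) = -2*27 = -54)
(4349 + 694)/(3349 + j(15, 63)) = (4349 + 694)/(3349 - 54) = 5043/3295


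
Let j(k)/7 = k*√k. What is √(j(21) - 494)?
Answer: √(-494 + 147*√21) ≈ 13.403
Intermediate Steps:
j(k) = 7*k^(3/2) (j(k) = 7*(k*√k) = 7*k^(3/2))
√(j(21) - 494) = √(7*21^(3/2) - 494) = √(7*(21*√21) - 494) = √(147*√21 - 494) = √(-494 + 147*√21)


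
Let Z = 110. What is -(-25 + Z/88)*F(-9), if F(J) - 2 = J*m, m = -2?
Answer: 475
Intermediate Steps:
F(J) = 2 - 2*J (F(J) = 2 + J*(-2) = 2 - 2*J)
-(-25 + Z/88)*F(-9) = -(-25 + 110/88)*(2 - 2*(-9)) = -(-25 + 110*(1/88))*(2 + 18) = -(-25 + 5/4)*20 = -(-95)*20/4 = -1*(-475) = 475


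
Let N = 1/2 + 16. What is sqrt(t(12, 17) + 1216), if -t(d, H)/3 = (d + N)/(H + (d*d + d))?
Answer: 19*sqrt(403090)/346 ≈ 34.864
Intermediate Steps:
N = 33/2 (N = 1/2 + 16 = 33/2 ≈ 16.500)
t(d, H) = -3*(33/2 + d)/(H + d + d**2) (t(d, H) = -3*(d + 33/2)/(H + (d*d + d)) = -3*(33/2 + d)/(H + (d**2 + d)) = -3*(33/2 + d)/(H + (d + d**2)) = -3*(33/2 + d)/(H + d + d**2))
sqrt(t(12, 17) + 1216) = sqrt((-99/2 - 3*12)/(17 + 12 + 12**2) + 1216) = sqrt((-99/2 - 36)/(17 + 12 + 144) + 1216) = sqrt(-171/2/173 + 1216) = sqrt((1/173)*(-171/2) + 1216) = sqrt(-171/346 + 1216) = sqrt(420565/346) = 19*sqrt(403090)/346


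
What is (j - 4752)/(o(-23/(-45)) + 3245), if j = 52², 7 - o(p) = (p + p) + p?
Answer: -30720/48757 ≈ -0.63006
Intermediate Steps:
o(p) = 7 - 3*p (o(p) = 7 - ((p + p) + p) = 7 - (2*p + p) = 7 - 3*p)
j = 2704
(j - 4752)/(o(-23/(-45)) + 3245) = (2704 - 4752)/((7 - (-69)/(-45)) + 3245) = -2048/((7 - (-69)*(-1)/45) + 3245) = -2048/((7 - 3*23/45) + 3245) = -2048/((7 - 23/15) + 3245) = -2048/(82/15 + 3245) = -2048/48757/15 = -2048*15/48757 = -30720/48757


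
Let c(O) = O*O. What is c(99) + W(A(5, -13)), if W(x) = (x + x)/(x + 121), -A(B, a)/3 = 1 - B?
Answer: 1303557/133 ≈ 9801.2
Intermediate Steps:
A(B, a) = -3 + 3*B (A(B, a) = -3*(1 - B) = -3 + 3*B)
c(O) = O**2
W(x) = 2*x/(121 + x) (W(x) = (2*x)/(121 + x) = 2*x/(121 + x))
c(99) + W(A(5, -13)) = 99**2 + 2*(-3 + 3*5)/(121 + (-3 + 3*5)) = 9801 + 2*(-3 + 15)/(121 + (-3 + 15)) = 9801 + 2*12/(121 + 12) = 9801 + 2*12/133 = 9801 + 2*12*(1/133) = 9801 + 24/133 = 1303557/133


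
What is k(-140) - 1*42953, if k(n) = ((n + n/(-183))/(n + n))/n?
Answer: -157207993/3660 ≈ -42953.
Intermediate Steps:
k(n) = 91/(183*n) (k(n) = ((n + n*(-1/183))/((2*n)))/n = ((n - n/183)*(1/(2*n)))/n = ((182*n/183)*(1/(2*n)))/n = 91/(183*n))
k(-140) - 1*42953 = (91/183)/(-140) - 1*42953 = (91/183)*(-1/140) - 42953 = -13/3660 - 42953 = -157207993/3660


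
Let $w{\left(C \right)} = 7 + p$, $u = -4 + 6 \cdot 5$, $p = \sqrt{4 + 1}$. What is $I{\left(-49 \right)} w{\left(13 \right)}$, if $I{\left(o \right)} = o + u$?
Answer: $-161 - 23 \sqrt{5} \approx -212.43$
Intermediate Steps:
$p = \sqrt{5} \approx 2.2361$
$u = 26$ ($u = -4 + 30 = 26$)
$w{\left(C \right)} = 7 + \sqrt{5}$
$I{\left(o \right)} = 26 + o$ ($I{\left(o \right)} = o + 26 = 26 + o$)
$I{\left(-49 \right)} w{\left(13 \right)} = \left(26 - 49\right) \left(7 + \sqrt{5}\right) = - 23 \left(7 + \sqrt{5}\right) = -161 - 23 \sqrt{5}$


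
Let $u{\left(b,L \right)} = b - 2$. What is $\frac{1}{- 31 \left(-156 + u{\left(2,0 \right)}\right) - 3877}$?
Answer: $\frac{1}{959} \approx 0.0010428$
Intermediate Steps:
$u{\left(b,L \right)} = -2 + b$ ($u{\left(b,L \right)} = b - 2 = -2 + b$)
$\frac{1}{- 31 \left(-156 + u{\left(2,0 \right)}\right) - 3877} = \frac{1}{- 31 \left(-156 + \left(-2 + 2\right)\right) - 3877} = \frac{1}{- 31 \left(-156 + 0\right) - 3877} = \frac{1}{\left(-31\right) \left(-156\right) - 3877} = \frac{1}{4836 - 3877} = \frac{1}{959}$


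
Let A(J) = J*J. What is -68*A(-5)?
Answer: -1700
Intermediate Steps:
A(J) = J**2
-68*A(-5) = -68*(-5)**2 = -68*25 = -1700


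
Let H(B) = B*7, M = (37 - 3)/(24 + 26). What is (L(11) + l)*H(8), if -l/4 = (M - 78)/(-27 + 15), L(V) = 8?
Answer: -74648/75 ≈ -995.31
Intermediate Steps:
M = 17/25 (M = 34/50 = 34*(1/50) = 17/25 ≈ 0.68000)
H(B) = 7*B
l = -1933/75 (l = -4*(17/25 - 78)/(-27 + 15) = -(-7732)/(25*(-12)) = -(-7732)*(-1)/(25*12) = -4*1933/300 = -1933/75 ≈ -25.773)
(L(11) + l)*H(8) = (8 - 1933/75)*(7*8) = -1333/75*56 = -74648/75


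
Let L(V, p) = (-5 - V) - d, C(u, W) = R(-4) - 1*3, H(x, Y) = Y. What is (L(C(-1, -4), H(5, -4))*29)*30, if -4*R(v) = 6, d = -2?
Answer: 1305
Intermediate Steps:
R(v) = -3/2 (R(v) = -¼*6 = -3/2)
C(u, W) = -9/2 (C(u, W) = -3/2 - 1*3 = -3/2 - 3 = -9/2)
L(V, p) = -3 - V (L(V, p) = (-5 - V) - 1*(-2) = (-5 - V) + 2 = -3 - V)
(L(C(-1, -4), H(5, -4))*29)*30 = ((-3 - 1*(-9/2))*29)*30 = ((-3 + 9/2)*29)*30 = ((3/2)*29)*30 = (87/2)*30 = 1305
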